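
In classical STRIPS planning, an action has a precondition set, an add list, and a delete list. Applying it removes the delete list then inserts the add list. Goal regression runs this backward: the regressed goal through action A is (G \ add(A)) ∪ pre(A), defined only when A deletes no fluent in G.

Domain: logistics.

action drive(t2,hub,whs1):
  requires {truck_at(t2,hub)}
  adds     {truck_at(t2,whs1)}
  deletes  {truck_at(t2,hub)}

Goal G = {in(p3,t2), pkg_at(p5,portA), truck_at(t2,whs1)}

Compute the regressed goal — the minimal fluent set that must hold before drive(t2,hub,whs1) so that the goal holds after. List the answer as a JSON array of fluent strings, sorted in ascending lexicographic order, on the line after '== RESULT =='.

Compute (G \ add) ∪ pre:
  G ∩ del = {}  (empty — regression defined)
  G \ add = {in(p3,t2), pkg_at(p5,portA), truck_at(t2,whs1)} \ {truck_at(t2,whs1)} = {in(p3,t2), pkg_at(p5,portA)}
  ∪ pre   = {in(p3,t2), pkg_at(p5,portA)} ∪ {truck_at(t2,hub)}
          = {in(p3,t2), pkg_at(p5,portA), truck_at(t2,hub)}

== RESULT ==
["in(p3,t2)", "pkg_at(p5,portA)", "truck_at(t2,hub)"]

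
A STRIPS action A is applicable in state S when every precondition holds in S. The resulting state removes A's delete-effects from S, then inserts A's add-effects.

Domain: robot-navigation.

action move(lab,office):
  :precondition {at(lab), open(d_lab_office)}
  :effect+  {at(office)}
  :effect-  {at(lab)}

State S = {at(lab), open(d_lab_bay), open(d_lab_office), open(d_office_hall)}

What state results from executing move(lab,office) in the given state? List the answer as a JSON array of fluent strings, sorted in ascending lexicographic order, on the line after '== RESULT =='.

Compute (S \ del) ∪ add:
  pre ⊆ S: {at(lab), open(d_lab_office)} ⊆ S  — applicable
  S \ del = {open(d_lab_bay), open(d_lab_office), open(d_office_hall)}
  ∪ add   = {at(office), open(d_lab_bay), open(d_lab_office), open(d_office_hall)}

== RESULT ==
["at(office)", "open(d_lab_bay)", "open(d_lab_office)", "open(d_office_hall)"]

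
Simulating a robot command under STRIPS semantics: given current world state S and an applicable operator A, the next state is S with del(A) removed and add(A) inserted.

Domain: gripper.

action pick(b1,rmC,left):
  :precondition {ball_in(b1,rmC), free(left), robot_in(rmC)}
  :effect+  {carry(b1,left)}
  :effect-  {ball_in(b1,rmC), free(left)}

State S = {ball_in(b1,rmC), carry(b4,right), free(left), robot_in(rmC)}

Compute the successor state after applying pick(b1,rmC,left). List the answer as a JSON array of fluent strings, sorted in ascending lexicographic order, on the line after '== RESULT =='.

Compute (S \ del) ∪ add:
  pre ⊆ S: {ball_in(b1,rmC), free(left), robot_in(rmC)} ⊆ S  — applicable
  S \ del = {carry(b4,right), robot_in(rmC)}
  ∪ add   = {carry(b1,left), carry(b4,right), robot_in(rmC)}

== RESULT ==
["carry(b1,left)", "carry(b4,right)", "robot_in(rmC)"]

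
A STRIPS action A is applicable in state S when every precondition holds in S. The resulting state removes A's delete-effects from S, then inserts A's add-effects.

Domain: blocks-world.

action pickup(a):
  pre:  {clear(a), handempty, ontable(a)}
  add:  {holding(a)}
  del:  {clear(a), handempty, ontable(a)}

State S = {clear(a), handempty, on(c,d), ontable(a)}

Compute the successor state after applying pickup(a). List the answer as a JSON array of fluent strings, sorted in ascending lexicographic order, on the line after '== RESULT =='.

Progress:
  pre ⊆ S: {clear(a), handempty, ontable(a)} ⊆ S  — applicable
  S \ del = {on(c,d)}
  ∪ add   = {holding(a), on(c,d)}

== RESULT ==
["holding(a)", "on(c,d)"]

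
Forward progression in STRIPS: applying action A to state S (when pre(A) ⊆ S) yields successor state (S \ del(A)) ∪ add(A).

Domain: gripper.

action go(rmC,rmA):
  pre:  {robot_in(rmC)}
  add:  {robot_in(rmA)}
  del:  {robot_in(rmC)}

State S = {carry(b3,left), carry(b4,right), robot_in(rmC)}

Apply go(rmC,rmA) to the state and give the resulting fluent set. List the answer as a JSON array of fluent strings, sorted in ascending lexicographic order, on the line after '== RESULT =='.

Progress:
  pre ⊆ S: {robot_in(rmC)} ⊆ S  — applicable
  S \ del = {carry(b3,left), carry(b4,right)}
  ∪ add   = {carry(b3,left), carry(b4,right), robot_in(rmA)}

== RESULT ==
["carry(b3,left)", "carry(b4,right)", "robot_in(rmA)"]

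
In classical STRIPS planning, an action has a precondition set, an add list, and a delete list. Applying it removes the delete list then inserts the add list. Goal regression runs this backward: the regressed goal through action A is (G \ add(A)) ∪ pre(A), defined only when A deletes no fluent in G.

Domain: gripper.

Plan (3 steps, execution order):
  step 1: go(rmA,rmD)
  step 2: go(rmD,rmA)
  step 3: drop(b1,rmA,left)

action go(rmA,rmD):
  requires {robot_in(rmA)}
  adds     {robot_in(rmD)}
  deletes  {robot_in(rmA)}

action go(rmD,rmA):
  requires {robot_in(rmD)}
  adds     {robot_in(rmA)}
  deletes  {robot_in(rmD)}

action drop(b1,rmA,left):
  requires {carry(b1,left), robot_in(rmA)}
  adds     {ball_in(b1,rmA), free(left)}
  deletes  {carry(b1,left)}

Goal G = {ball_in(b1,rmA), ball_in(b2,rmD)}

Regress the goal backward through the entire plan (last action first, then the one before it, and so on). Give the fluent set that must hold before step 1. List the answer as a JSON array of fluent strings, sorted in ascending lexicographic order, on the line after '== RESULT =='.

Regress step by step:
  through step 3 (drop(b1,rmA,left)): drop {ball_in(b1,rmA)}, keep {ball_in(b2,rmD)}, require {carry(b1,left), robot_in(rmA)}
    → {ball_in(b2,rmD), carry(b1,left), robot_in(rmA)}
  through step 2 (go(rmD,rmA)): drop {robot_in(rmA)}, keep {ball_in(b2,rmD), carry(b1,left)}, require {robot_in(rmD)}
    → {ball_in(b2,rmD), carry(b1,left), robot_in(rmD)}
  through step 1 (go(rmA,rmD)): drop {robot_in(rmD)}, keep {ball_in(b2,rmD), carry(b1,left)}, require {robot_in(rmA)}
    → {ball_in(b2,rmD), carry(b1,left), robot_in(rmA)}

== RESULT ==
["ball_in(b2,rmD)", "carry(b1,left)", "robot_in(rmA)"]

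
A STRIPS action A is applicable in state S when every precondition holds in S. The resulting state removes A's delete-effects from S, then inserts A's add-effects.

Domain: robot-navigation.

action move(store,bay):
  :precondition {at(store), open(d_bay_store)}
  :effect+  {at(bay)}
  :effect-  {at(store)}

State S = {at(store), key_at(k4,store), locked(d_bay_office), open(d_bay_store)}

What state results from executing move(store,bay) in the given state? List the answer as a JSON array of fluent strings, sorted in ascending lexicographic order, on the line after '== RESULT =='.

Compute (S \ del) ∪ add:
  pre ⊆ S: {at(store), open(d_bay_store)} ⊆ S  — applicable
  S \ del = {key_at(k4,store), locked(d_bay_office), open(d_bay_store)}
  ∪ add   = {at(bay), key_at(k4,store), locked(d_bay_office), open(d_bay_store)}

== RESULT ==
["at(bay)", "key_at(k4,store)", "locked(d_bay_office)", "open(d_bay_store)"]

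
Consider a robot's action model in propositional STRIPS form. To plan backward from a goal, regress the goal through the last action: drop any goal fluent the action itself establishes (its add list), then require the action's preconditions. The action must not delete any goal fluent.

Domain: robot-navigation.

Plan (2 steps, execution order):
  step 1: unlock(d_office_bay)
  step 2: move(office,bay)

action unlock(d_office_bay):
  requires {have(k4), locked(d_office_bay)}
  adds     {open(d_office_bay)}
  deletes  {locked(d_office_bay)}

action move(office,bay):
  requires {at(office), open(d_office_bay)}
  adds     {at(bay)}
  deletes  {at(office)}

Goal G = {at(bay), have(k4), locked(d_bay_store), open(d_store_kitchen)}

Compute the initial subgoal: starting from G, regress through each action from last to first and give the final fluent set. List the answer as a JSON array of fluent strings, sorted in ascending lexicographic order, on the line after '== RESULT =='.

Work backward from the goal:
  through step 2 (move(office,bay)): drop {at(bay)}, keep {have(k4), locked(d_bay_store), open(d_store_kitchen)}, require {at(office), open(d_office_bay)}
    → {at(office), have(k4), locked(d_bay_store), open(d_office_bay), open(d_store_kitchen)}
  through step 1 (unlock(d_office_bay)): drop {open(d_office_bay)}, keep {at(office), have(k4), locked(d_bay_store), open(d_store_kitchen)}, require {have(k4), locked(d_office_bay)}
    → {at(office), have(k4), locked(d_bay_store), locked(d_office_bay), open(d_store_kitchen)}

== RESULT ==
["at(office)", "have(k4)", "locked(d_bay_store)", "locked(d_office_bay)", "open(d_store_kitchen)"]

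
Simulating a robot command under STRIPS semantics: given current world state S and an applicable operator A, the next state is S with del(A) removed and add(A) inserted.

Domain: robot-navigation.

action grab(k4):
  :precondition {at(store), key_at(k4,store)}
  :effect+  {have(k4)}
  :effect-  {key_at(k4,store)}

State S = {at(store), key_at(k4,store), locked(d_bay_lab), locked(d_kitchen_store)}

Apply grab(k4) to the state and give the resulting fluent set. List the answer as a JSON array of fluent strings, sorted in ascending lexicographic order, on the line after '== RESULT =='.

Progress:
  pre ⊆ S: {at(store), key_at(k4,store)} ⊆ S  — applicable
  S \ del = {at(store), locked(d_bay_lab), locked(d_kitchen_store)}
  ∪ add   = {at(store), have(k4), locked(d_bay_lab), locked(d_kitchen_store)}

== RESULT ==
["at(store)", "have(k4)", "locked(d_bay_lab)", "locked(d_kitchen_store)"]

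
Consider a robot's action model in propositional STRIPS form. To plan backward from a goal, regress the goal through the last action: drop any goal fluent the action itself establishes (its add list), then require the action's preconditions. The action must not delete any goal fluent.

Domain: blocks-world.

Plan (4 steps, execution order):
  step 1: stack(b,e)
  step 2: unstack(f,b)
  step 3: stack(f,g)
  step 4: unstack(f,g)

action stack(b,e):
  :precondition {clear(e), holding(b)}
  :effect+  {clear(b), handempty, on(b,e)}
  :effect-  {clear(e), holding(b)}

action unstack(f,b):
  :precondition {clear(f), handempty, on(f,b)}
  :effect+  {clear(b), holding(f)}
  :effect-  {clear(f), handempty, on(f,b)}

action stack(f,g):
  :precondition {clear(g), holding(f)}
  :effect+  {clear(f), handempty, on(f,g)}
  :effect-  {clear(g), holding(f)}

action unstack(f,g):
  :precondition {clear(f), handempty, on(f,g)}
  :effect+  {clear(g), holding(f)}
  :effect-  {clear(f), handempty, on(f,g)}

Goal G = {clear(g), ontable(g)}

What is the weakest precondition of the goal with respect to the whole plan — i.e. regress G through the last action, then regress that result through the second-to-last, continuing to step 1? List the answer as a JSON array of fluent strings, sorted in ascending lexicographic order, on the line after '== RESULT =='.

Work backward from the goal:
  through step 4 (unstack(f,g)): drop {clear(g)}, keep {ontable(g)}, require {clear(f), handempty, on(f,g)}
    → {clear(f), handempty, on(f,g), ontable(g)}
  through step 3 (stack(f,g)): drop {clear(f), handempty, on(f,g)}, keep {ontable(g)}, require {clear(g), holding(f)}
    → {clear(g), holding(f), ontable(g)}
  through step 2 (unstack(f,b)): drop {holding(f)}, keep {clear(g), ontable(g)}, require {clear(f), handempty, on(f,b)}
    → {clear(f), clear(g), handempty, on(f,b), ontable(g)}
  through step 1 (stack(b,e)): drop {handempty}, keep {clear(f), clear(g), on(f,b), ontable(g)}, require {clear(e), holding(b)}
    → {clear(e), clear(f), clear(g), holding(b), on(f,b), ontable(g)}

== RESULT ==
["clear(e)", "clear(f)", "clear(g)", "holding(b)", "on(f,b)", "ontable(g)"]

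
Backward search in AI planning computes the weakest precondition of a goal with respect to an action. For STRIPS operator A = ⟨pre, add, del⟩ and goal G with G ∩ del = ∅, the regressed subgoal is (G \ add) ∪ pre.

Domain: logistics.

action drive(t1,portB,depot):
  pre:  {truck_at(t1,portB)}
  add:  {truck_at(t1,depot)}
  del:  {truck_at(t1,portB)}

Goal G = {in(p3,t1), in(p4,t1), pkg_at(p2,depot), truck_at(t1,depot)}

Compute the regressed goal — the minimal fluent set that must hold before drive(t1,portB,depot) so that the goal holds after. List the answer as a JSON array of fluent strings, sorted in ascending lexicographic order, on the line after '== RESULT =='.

Regress:
  G ∩ del = {}  (empty — regression defined)
  G \ add = {in(p3,t1), in(p4,t1), pkg_at(p2,depot), truck_at(t1,depot)} \ {truck_at(t1,depot)} = {in(p3,t1), in(p4,t1), pkg_at(p2,depot)}
  ∪ pre   = {in(p3,t1), in(p4,t1), pkg_at(p2,depot)} ∪ {truck_at(t1,portB)}
          = {in(p3,t1), in(p4,t1), pkg_at(p2,depot), truck_at(t1,portB)}

== RESULT ==
["in(p3,t1)", "in(p4,t1)", "pkg_at(p2,depot)", "truck_at(t1,portB)"]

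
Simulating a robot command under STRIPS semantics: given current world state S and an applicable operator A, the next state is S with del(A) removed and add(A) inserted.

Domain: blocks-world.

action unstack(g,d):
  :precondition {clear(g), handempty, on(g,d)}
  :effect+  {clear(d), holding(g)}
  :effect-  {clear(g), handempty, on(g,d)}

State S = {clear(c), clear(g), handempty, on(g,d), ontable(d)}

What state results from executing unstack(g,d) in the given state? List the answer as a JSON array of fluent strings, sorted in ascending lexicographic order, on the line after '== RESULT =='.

Compute (S \ del) ∪ add:
  pre ⊆ S: {clear(g), handempty, on(g,d)} ⊆ S  — applicable
  S \ del = {clear(c), ontable(d)}
  ∪ add   = {clear(c), clear(d), holding(g), ontable(d)}

== RESULT ==
["clear(c)", "clear(d)", "holding(g)", "ontable(d)"]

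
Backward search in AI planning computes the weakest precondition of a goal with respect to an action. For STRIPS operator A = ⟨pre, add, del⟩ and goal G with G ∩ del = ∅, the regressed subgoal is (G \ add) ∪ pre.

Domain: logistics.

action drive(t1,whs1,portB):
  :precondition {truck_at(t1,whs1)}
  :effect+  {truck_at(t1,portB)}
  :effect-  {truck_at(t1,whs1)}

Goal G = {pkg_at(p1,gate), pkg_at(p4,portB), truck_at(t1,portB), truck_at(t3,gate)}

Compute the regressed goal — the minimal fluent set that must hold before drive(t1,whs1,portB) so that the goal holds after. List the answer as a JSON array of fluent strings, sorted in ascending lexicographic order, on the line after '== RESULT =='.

Compute (G \ add) ∪ pre:
  G ∩ del = {}  (empty — regression defined)
  G \ add = {pkg_at(p1,gate), pkg_at(p4,portB), truck_at(t1,portB), truck_at(t3,gate)} \ {truck_at(t1,portB)} = {pkg_at(p1,gate), pkg_at(p4,portB), truck_at(t3,gate)}
  ∪ pre   = {pkg_at(p1,gate), pkg_at(p4,portB), truck_at(t3,gate)} ∪ {truck_at(t1,whs1)}
          = {pkg_at(p1,gate), pkg_at(p4,portB), truck_at(t1,whs1), truck_at(t3,gate)}

== RESULT ==
["pkg_at(p1,gate)", "pkg_at(p4,portB)", "truck_at(t1,whs1)", "truck_at(t3,gate)"]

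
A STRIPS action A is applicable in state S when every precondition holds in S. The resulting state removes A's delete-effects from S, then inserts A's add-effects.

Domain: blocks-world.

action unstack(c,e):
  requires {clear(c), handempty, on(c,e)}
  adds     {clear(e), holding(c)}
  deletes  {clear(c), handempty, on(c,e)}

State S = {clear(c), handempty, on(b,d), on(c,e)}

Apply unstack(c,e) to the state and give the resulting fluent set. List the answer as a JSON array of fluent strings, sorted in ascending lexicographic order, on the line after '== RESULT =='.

Progress:
  pre ⊆ S: {clear(c), handempty, on(c,e)} ⊆ S  — applicable
  S \ del = {on(b,d)}
  ∪ add   = {clear(e), holding(c), on(b,d)}

== RESULT ==
["clear(e)", "holding(c)", "on(b,d)"]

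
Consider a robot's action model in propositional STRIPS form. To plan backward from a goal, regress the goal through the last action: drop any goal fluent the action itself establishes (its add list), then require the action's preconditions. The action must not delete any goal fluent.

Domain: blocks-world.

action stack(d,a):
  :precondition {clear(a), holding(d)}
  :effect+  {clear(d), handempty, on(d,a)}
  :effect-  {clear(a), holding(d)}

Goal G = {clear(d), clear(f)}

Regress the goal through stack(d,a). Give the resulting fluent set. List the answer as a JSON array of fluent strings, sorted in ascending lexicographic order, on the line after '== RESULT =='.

Compute (G \ add) ∪ pre:
  G ∩ del = {}  (empty — regression defined)
  G \ add = {clear(d), clear(f)} \ {clear(d), handempty, on(d,a)} = {clear(f)}
  ∪ pre   = {clear(f)} ∪ {clear(a), holding(d)}
          = {clear(a), clear(f), holding(d)}

== RESULT ==
["clear(a)", "clear(f)", "holding(d)"]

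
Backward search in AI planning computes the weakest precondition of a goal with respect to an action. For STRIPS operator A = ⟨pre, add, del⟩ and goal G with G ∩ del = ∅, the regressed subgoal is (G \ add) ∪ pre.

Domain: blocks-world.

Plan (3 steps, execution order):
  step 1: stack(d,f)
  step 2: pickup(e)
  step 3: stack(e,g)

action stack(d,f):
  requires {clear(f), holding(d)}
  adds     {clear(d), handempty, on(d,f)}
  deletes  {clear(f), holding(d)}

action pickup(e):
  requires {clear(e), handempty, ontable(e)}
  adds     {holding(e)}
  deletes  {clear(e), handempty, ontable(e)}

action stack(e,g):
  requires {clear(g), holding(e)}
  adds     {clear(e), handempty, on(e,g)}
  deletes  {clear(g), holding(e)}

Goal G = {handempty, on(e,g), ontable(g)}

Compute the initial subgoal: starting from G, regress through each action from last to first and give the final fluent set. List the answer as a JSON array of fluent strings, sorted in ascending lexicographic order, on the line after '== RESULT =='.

Work backward from the goal:
  through step 3 (stack(e,g)): drop {handempty, on(e,g)}, keep {ontable(g)}, require {clear(g), holding(e)}
    → {clear(g), holding(e), ontable(g)}
  through step 2 (pickup(e)): drop {holding(e)}, keep {clear(g), ontable(g)}, require {clear(e), handempty, ontable(e)}
    → {clear(e), clear(g), handempty, ontable(e), ontable(g)}
  through step 1 (stack(d,f)): drop {handempty}, keep {clear(e), clear(g), ontable(e), ontable(g)}, require {clear(f), holding(d)}
    → {clear(e), clear(f), clear(g), holding(d), ontable(e), ontable(g)}

== RESULT ==
["clear(e)", "clear(f)", "clear(g)", "holding(d)", "ontable(e)", "ontable(g)"]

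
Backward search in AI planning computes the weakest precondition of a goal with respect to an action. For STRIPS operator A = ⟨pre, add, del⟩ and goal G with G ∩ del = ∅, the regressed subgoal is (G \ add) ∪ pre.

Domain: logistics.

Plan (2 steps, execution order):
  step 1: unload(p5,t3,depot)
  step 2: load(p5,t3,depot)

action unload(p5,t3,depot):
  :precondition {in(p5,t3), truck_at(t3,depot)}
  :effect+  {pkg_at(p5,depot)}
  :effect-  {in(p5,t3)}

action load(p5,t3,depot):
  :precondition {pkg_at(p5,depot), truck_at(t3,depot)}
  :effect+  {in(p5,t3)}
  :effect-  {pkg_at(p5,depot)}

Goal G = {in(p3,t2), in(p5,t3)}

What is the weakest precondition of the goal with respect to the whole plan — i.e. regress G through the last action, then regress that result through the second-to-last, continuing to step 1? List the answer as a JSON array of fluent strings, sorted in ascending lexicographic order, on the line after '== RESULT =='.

Work backward from the goal:
  through step 2 (load(p5,t3,depot)): drop {in(p5,t3)}, keep {in(p3,t2)}, require {pkg_at(p5,depot), truck_at(t3,depot)}
    → {in(p3,t2), pkg_at(p5,depot), truck_at(t3,depot)}
  through step 1 (unload(p5,t3,depot)): drop {pkg_at(p5,depot)}, keep {in(p3,t2), truck_at(t3,depot)}, require {in(p5,t3), truck_at(t3,depot)}
    → {in(p3,t2), in(p5,t3), truck_at(t3,depot)}

== RESULT ==
["in(p3,t2)", "in(p5,t3)", "truck_at(t3,depot)"]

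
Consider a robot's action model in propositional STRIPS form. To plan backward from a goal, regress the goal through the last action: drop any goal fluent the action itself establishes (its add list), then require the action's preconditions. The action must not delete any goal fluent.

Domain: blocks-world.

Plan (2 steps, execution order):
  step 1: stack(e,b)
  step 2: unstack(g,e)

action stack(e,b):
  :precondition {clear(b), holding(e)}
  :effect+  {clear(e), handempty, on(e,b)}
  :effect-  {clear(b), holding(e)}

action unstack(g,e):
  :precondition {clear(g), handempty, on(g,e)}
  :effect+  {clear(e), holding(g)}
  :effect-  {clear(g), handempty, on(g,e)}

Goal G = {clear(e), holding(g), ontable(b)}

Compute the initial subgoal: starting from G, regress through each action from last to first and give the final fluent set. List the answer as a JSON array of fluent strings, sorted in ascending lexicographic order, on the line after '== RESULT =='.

Regress step by step:
  through step 2 (unstack(g,e)): drop {clear(e), holding(g)}, keep {ontable(b)}, require {clear(g), handempty, on(g,e)}
    → {clear(g), handempty, on(g,e), ontable(b)}
  through step 1 (stack(e,b)): drop {handempty}, keep {clear(g), on(g,e), ontable(b)}, require {clear(b), holding(e)}
    → {clear(b), clear(g), holding(e), on(g,e), ontable(b)}

== RESULT ==
["clear(b)", "clear(g)", "holding(e)", "on(g,e)", "ontable(b)"]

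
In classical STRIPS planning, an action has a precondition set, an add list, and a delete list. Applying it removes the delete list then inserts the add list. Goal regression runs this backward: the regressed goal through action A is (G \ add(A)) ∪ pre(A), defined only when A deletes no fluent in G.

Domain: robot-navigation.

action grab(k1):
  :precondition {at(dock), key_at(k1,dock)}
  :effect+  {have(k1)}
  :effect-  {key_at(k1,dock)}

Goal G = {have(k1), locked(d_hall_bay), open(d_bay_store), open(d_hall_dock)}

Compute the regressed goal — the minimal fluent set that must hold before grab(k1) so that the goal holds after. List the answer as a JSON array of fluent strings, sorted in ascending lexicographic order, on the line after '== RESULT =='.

Compute (G \ add) ∪ pre:
  G ∩ del = {}  (empty — regression defined)
  G \ add = {have(k1), locked(d_hall_bay), open(d_bay_store), open(d_hall_dock)} \ {have(k1)} = {locked(d_hall_bay), open(d_bay_store), open(d_hall_dock)}
  ∪ pre   = {locked(d_hall_bay), open(d_bay_store), open(d_hall_dock)} ∪ {at(dock), key_at(k1,dock)}
          = {at(dock), key_at(k1,dock), locked(d_hall_bay), open(d_bay_store), open(d_hall_dock)}

== RESULT ==
["at(dock)", "key_at(k1,dock)", "locked(d_hall_bay)", "open(d_bay_store)", "open(d_hall_dock)"]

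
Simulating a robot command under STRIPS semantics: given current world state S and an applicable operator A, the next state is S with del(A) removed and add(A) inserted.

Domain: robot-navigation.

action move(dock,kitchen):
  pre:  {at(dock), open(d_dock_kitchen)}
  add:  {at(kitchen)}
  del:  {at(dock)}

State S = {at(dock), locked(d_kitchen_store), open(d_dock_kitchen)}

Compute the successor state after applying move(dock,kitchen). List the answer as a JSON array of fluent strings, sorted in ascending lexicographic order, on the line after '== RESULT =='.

Compute (S \ del) ∪ add:
  pre ⊆ S: {at(dock), open(d_dock_kitchen)} ⊆ S  — applicable
  S \ del = {locked(d_kitchen_store), open(d_dock_kitchen)}
  ∪ add   = {at(kitchen), locked(d_kitchen_store), open(d_dock_kitchen)}

== RESULT ==
["at(kitchen)", "locked(d_kitchen_store)", "open(d_dock_kitchen)"]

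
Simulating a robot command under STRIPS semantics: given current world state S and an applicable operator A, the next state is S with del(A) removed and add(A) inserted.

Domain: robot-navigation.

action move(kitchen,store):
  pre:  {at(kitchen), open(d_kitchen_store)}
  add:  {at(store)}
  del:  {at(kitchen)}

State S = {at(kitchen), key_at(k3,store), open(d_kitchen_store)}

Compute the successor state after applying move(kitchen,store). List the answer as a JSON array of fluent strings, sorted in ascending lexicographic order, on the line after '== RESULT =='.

Compute (S \ del) ∪ add:
  pre ⊆ S: {at(kitchen), open(d_kitchen_store)} ⊆ S  — applicable
  S \ del = {key_at(k3,store), open(d_kitchen_store)}
  ∪ add   = {at(store), key_at(k3,store), open(d_kitchen_store)}

== RESULT ==
["at(store)", "key_at(k3,store)", "open(d_kitchen_store)"]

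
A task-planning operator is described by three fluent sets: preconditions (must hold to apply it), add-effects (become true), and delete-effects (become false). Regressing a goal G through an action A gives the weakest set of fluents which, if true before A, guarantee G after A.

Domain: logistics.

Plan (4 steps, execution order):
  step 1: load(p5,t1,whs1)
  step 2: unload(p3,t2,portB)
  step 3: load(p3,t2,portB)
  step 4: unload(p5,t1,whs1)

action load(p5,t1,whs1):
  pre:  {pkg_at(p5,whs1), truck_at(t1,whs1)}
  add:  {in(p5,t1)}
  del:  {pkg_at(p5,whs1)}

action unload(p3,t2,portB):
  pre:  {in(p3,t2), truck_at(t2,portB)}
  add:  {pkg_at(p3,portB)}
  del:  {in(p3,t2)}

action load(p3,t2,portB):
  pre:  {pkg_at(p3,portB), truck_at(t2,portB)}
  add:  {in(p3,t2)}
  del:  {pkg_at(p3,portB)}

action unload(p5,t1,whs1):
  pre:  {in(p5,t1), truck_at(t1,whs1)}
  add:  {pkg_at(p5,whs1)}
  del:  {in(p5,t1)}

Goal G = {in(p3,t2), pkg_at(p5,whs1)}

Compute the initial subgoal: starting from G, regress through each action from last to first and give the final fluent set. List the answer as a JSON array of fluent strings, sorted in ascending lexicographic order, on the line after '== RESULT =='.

Regress step by step:
  through step 4 (unload(p5,t1,whs1)): drop {pkg_at(p5,whs1)}, keep {in(p3,t2)}, require {in(p5,t1), truck_at(t1,whs1)}
    → {in(p3,t2), in(p5,t1), truck_at(t1,whs1)}
  through step 3 (load(p3,t2,portB)): drop {in(p3,t2)}, keep {in(p5,t1), truck_at(t1,whs1)}, require {pkg_at(p3,portB), truck_at(t2,portB)}
    → {in(p5,t1), pkg_at(p3,portB), truck_at(t1,whs1), truck_at(t2,portB)}
  through step 2 (unload(p3,t2,portB)): drop {pkg_at(p3,portB)}, keep {in(p5,t1), truck_at(t1,whs1), truck_at(t2,portB)}, require {in(p3,t2), truck_at(t2,portB)}
    → {in(p3,t2), in(p5,t1), truck_at(t1,whs1), truck_at(t2,portB)}
  through step 1 (load(p5,t1,whs1)): drop {in(p5,t1)}, keep {in(p3,t2), truck_at(t1,whs1), truck_at(t2,portB)}, require {pkg_at(p5,whs1), truck_at(t1,whs1)}
    → {in(p3,t2), pkg_at(p5,whs1), truck_at(t1,whs1), truck_at(t2,portB)}

== RESULT ==
["in(p3,t2)", "pkg_at(p5,whs1)", "truck_at(t1,whs1)", "truck_at(t2,portB)"]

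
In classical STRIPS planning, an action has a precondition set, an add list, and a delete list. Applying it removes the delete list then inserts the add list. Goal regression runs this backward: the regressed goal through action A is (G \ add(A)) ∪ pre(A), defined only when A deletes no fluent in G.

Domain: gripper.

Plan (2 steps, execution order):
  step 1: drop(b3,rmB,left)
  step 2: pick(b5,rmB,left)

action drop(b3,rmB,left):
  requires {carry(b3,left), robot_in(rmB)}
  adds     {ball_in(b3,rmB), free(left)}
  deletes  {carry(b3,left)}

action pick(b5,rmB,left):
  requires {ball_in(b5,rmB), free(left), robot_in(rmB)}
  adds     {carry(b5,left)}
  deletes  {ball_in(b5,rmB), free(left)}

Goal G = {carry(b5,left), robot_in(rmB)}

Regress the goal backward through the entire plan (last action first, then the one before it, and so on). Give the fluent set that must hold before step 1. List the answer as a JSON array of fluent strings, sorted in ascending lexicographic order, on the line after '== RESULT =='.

Regress step by step:
  through step 2 (pick(b5,rmB,left)): drop {carry(b5,left)}, keep {robot_in(rmB)}, require {ball_in(b5,rmB), free(left), robot_in(rmB)}
    → {ball_in(b5,rmB), free(left), robot_in(rmB)}
  through step 1 (drop(b3,rmB,left)): drop {free(left)}, keep {ball_in(b5,rmB), robot_in(rmB)}, require {carry(b3,left), robot_in(rmB)}
    → {ball_in(b5,rmB), carry(b3,left), robot_in(rmB)}

== RESULT ==
["ball_in(b5,rmB)", "carry(b3,left)", "robot_in(rmB)"]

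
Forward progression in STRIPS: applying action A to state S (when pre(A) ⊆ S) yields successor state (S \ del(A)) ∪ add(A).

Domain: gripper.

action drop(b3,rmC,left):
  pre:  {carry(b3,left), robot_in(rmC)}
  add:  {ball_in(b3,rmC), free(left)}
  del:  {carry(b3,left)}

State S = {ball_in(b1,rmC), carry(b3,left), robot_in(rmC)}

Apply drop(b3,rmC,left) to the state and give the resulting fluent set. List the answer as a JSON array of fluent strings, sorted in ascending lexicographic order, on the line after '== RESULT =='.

Compute (S \ del) ∪ add:
  pre ⊆ S: {carry(b3,left), robot_in(rmC)} ⊆ S  — applicable
  S \ del = {ball_in(b1,rmC), robot_in(rmC)}
  ∪ add   = {ball_in(b1,rmC), ball_in(b3,rmC), free(left), robot_in(rmC)}

== RESULT ==
["ball_in(b1,rmC)", "ball_in(b3,rmC)", "free(left)", "robot_in(rmC)"]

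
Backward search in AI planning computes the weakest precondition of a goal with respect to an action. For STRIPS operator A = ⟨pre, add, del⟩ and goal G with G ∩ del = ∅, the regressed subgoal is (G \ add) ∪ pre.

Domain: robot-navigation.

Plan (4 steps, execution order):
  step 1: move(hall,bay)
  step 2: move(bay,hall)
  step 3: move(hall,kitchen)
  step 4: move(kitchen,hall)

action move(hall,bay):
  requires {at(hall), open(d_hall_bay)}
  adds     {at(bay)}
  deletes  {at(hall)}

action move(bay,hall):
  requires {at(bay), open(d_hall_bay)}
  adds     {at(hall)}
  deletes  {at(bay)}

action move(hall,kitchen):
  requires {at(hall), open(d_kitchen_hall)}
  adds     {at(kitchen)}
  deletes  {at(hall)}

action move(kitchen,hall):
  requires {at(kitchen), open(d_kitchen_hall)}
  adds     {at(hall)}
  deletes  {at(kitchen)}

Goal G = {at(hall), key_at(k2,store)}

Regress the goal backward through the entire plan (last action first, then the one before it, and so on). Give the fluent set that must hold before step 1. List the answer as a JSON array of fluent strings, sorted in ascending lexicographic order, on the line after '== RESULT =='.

Work backward from the goal:
  through step 4 (move(kitchen,hall)): drop {at(hall)}, keep {key_at(k2,store)}, require {at(kitchen), open(d_kitchen_hall)}
    → {at(kitchen), key_at(k2,store), open(d_kitchen_hall)}
  through step 3 (move(hall,kitchen)): drop {at(kitchen)}, keep {key_at(k2,store), open(d_kitchen_hall)}, require {at(hall), open(d_kitchen_hall)}
    → {at(hall), key_at(k2,store), open(d_kitchen_hall)}
  through step 2 (move(bay,hall)): drop {at(hall)}, keep {key_at(k2,store), open(d_kitchen_hall)}, require {at(bay), open(d_hall_bay)}
    → {at(bay), key_at(k2,store), open(d_hall_bay), open(d_kitchen_hall)}
  through step 1 (move(hall,bay)): drop {at(bay)}, keep {key_at(k2,store), open(d_hall_bay), open(d_kitchen_hall)}, require {at(hall), open(d_hall_bay)}
    → {at(hall), key_at(k2,store), open(d_hall_bay), open(d_kitchen_hall)}

== RESULT ==
["at(hall)", "key_at(k2,store)", "open(d_hall_bay)", "open(d_kitchen_hall)"]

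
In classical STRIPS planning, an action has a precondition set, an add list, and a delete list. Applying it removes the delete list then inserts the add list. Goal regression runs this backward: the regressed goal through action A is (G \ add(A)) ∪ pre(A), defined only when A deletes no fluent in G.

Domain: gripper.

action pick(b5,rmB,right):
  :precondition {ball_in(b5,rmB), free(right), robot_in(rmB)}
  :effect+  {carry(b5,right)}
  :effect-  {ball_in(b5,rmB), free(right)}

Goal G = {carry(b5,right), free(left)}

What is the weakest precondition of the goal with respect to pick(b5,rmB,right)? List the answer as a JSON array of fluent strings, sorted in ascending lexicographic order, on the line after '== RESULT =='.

Regress:
  G ∩ del = {}  (empty — regression defined)
  G \ add = {carry(b5,right), free(left)} \ {carry(b5,right)} = {free(left)}
  ∪ pre   = {free(left)} ∪ {ball_in(b5,rmB), free(right), robot_in(rmB)}
          = {ball_in(b5,rmB), free(left), free(right), robot_in(rmB)}

== RESULT ==
["ball_in(b5,rmB)", "free(left)", "free(right)", "robot_in(rmB)"]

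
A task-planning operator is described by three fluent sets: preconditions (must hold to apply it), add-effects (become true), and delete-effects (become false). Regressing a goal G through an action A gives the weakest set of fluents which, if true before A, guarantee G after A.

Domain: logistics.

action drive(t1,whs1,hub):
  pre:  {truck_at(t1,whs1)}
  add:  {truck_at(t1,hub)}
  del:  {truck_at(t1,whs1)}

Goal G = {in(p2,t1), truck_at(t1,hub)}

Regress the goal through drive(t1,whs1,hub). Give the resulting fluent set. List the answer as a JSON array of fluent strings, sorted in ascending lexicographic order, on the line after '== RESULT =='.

Compute (G \ add) ∪ pre:
  G ∩ del = {}  (empty — regression defined)
  G \ add = {in(p2,t1), truck_at(t1,hub)} \ {truck_at(t1,hub)} = {in(p2,t1)}
  ∪ pre   = {in(p2,t1)} ∪ {truck_at(t1,whs1)}
          = {in(p2,t1), truck_at(t1,whs1)}

== RESULT ==
["in(p2,t1)", "truck_at(t1,whs1)"]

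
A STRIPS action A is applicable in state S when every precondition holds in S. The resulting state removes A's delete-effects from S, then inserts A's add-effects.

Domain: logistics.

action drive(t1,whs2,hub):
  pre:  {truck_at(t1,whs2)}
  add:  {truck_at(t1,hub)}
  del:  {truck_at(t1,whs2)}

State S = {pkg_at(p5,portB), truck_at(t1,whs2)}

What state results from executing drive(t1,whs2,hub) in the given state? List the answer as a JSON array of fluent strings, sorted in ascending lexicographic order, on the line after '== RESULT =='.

Progress:
  pre ⊆ S: {truck_at(t1,whs2)} ⊆ S  — applicable
  S \ del = {pkg_at(p5,portB)}
  ∪ add   = {pkg_at(p5,portB), truck_at(t1,hub)}

== RESULT ==
["pkg_at(p5,portB)", "truck_at(t1,hub)"]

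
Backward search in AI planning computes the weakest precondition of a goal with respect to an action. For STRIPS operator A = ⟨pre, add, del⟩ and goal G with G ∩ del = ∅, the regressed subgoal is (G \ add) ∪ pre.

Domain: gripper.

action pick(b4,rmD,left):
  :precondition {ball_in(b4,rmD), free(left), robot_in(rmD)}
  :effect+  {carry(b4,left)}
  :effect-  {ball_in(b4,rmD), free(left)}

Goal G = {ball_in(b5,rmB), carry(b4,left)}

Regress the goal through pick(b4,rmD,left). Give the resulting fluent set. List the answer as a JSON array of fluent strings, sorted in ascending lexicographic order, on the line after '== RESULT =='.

Regress:
  G ∩ del = {}  (empty — regression defined)
  G \ add = {ball_in(b5,rmB), carry(b4,left)} \ {carry(b4,left)} = {ball_in(b5,rmB)}
  ∪ pre   = {ball_in(b5,rmB)} ∪ {ball_in(b4,rmD), free(left), robot_in(rmD)}
          = {ball_in(b4,rmD), ball_in(b5,rmB), free(left), robot_in(rmD)}

== RESULT ==
["ball_in(b4,rmD)", "ball_in(b5,rmB)", "free(left)", "robot_in(rmD)"]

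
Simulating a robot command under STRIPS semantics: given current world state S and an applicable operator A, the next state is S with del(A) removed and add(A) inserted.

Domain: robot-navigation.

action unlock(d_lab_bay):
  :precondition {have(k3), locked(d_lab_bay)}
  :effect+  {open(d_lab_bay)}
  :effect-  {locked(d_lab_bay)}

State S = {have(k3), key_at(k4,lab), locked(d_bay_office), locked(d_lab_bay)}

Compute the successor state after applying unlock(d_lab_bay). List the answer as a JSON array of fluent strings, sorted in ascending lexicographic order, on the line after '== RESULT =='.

Progress:
  pre ⊆ S: {have(k3), locked(d_lab_bay)} ⊆ S  — applicable
  S \ del = {have(k3), key_at(k4,lab), locked(d_bay_office)}
  ∪ add   = {have(k3), key_at(k4,lab), locked(d_bay_office), open(d_lab_bay)}

== RESULT ==
["have(k3)", "key_at(k4,lab)", "locked(d_bay_office)", "open(d_lab_bay)"]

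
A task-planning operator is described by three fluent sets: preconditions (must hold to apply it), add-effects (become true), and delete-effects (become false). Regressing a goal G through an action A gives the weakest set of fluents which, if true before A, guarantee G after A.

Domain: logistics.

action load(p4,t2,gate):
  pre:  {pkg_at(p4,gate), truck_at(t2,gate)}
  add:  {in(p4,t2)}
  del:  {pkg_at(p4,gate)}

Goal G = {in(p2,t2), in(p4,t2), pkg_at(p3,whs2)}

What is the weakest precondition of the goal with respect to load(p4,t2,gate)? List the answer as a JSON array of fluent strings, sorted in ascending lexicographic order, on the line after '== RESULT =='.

Regress:
  G ∩ del = {}  (empty — regression defined)
  G \ add = {in(p2,t2), in(p4,t2), pkg_at(p3,whs2)} \ {in(p4,t2)} = {in(p2,t2), pkg_at(p3,whs2)}
  ∪ pre   = {in(p2,t2), pkg_at(p3,whs2)} ∪ {pkg_at(p4,gate), truck_at(t2,gate)}
          = {in(p2,t2), pkg_at(p3,whs2), pkg_at(p4,gate), truck_at(t2,gate)}

== RESULT ==
["in(p2,t2)", "pkg_at(p3,whs2)", "pkg_at(p4,gate)", "truck_at(t2,gate)"]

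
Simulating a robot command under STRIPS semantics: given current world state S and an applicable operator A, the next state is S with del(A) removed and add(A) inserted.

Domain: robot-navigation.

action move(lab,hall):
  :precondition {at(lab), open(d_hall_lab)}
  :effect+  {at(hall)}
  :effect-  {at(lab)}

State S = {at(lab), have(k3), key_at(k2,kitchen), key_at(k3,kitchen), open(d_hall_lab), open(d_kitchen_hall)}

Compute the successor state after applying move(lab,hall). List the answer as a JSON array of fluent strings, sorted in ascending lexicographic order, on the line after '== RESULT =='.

Progress:
  pre ⊆ S: {at(lab), open(d_hall_lab)} ⊆ S  — applicable
  S \ del = {have(k3), key_at(k2,kitchen), key_at(k3,kitchen), open(d_hall_lab), open(d_kitchen_hall)}
  ∪ add   = {at(hall), have(k3), key_at(k2,kitchen), key_at(k3,kitchen), open(d_hall_lab), open(d_kitchen_hall)}

== RESULT ==
["at(hall)", "have(k3)", "key_at(k2,kitchen)", "key_at(k3,kitchen)", "open(d_hall_lab)", "open(d_kitchen_hall)"]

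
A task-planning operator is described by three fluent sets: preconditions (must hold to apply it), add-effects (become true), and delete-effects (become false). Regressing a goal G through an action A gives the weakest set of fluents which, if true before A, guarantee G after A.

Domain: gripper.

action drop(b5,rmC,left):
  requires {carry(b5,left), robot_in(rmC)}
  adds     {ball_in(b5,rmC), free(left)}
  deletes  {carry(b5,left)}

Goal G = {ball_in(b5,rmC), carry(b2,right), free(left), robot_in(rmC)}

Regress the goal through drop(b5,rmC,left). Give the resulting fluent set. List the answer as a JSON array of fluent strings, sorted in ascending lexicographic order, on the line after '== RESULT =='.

Regress:
  G ∩ del = {}  (empty — regression defined)
  G \ add = {ball_in(b5,rmC), carry(b2,right), free(left), robot_in(rmC)} \ {ball_in(b5,rmC), free(left)} = {carry(b2,right), robot_in(rmC)}
  ∪ pre   = {carry(b2,right), robot_in(rmC)} ∪ {carry(b5,left), robot_in(rmC)}
          = {carry(b2,right), carry(b5,left), robot_in(rmC)}

== RESULT ==
["carry(b2,right)", "carry(b5,left)", "robot_in(rmC)"]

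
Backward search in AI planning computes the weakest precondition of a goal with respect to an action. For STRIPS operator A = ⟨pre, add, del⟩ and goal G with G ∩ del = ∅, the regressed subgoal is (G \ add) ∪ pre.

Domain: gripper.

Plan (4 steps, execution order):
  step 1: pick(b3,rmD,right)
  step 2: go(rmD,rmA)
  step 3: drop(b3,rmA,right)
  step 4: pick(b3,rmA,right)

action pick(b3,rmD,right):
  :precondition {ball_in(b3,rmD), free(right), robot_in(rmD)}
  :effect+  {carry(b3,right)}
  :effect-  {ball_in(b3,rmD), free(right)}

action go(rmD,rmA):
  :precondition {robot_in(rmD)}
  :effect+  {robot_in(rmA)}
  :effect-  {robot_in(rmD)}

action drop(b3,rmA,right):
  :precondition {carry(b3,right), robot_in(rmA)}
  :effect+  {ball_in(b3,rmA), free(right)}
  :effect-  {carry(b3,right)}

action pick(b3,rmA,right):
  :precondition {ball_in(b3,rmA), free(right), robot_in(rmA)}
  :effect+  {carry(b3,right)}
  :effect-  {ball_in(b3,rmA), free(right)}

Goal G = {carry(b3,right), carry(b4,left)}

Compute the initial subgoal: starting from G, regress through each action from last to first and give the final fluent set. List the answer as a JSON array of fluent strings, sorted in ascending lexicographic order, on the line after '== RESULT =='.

Regress step by step:
  through step 4 (pick(b3,rmA,right)): drop {carry(b3,right)}, keep {carry(b4,left)}, require {ball_in(b3,rmA), free(right), robot_in(rmA)}
    → {ball_in(b3,rmA), carry(b4,left), free(right), robot_in(rmA)}
  through step 3 (drop(b3,rmA,right)): drop {ball_in(b3,rmA), free(right)}, keep {carry(b4,left), robot_in(rmA)}, require {carry(b3,right), robot_in(rmA)}
    → {carry(b3,right), carry(b4,left), robot_in(rmA)}
  through step 2 (go(rmD,rmA)): drop {robot_in(rmA)}, keep {carry(b3,right), carry(b4,left)}, require {robot_in(rmD)}
    → {carry(b3,right), carry(b4,left), robot_in(rmD)}
  through step 1 (pick(b3,rmD,right)): drop {carry(b3,right)}, keep {carry(b4,left), robot_in(rmD)}, require {ball_in(b3,rmD), free(right), robot_in(rmD)}
    → {ball_in(b3,rmD), carry(b4,left), free(right), robot_in(rmD)}

== RESULT ==
["ball_in(b3,rmD)", "carry(b4,left)", "free(right)", "robot_in(rmD)"]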